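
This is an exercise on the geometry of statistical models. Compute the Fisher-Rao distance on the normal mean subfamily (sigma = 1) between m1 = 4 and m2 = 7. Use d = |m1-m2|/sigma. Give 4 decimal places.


On the fixed-variance normal subfamily, geodesic distance = |m1-m2|/sigma.
|4 - 7| = 3.
sigma = 1.
d = 3/1 = 3.0000

3.0000


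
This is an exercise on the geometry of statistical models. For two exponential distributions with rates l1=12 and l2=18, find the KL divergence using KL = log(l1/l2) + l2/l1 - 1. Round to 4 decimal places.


KL divergence for exponential family:
KL = log(l1/l2) + l2/l1 - 1.
log(12/18) = -0.405465.
18/12 = 1.5.
KL = -0.405465 + 1.5 - 1 = 0.0945

0.0945


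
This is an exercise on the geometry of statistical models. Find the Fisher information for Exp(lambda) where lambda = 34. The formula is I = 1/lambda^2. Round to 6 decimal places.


Fisher information for exponential: I(lambda) = 1/lambda^2.
lambda = 34, lambda^2 = 1156.
I = 1/1156 = 0.000865

0.000865


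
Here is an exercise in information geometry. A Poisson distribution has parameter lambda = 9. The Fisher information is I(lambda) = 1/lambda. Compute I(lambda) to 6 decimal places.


Fisher information for Poisson: I(lambda) = 1/lambda.
lambda = 9.
I(lambda) = 1/9 = 0.111111

0.111111


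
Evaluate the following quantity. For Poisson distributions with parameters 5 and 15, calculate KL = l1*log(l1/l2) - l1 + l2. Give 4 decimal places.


KL divergence for Poisson:
KL = l1*log(l1/l2) - l1 + l2.
l1 = 5, l2 = 15.
log(5/15) = -1.098612.
l1*log(l1/l2) = 5 * -1.098612 = -5.493061.
KL = -5.493061 - 5 + 15 = 4.5069

4.5069


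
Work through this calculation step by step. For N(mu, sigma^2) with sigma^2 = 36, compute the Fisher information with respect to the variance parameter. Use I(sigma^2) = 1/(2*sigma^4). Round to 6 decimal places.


Fisher information for variance: I(sigma^2) = 1/(2*sigma^4).
sigma^2 = 36, so sigma^4 = 1296.
I = 1/(2*1296) = 1/2592 = 0.000386

0.000386


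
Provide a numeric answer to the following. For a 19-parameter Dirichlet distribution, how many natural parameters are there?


Exponential family dimension calculation:
Dirichlet with 19 components has 19 natural parameters.

19


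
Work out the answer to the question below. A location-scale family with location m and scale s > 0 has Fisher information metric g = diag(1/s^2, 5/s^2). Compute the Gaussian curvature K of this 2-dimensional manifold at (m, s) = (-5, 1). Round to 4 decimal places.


The metric has the form g = (A dm^2 + B ds^2)/s^2 with A = 1, B = 5.
Substitute u = sqrt(A/B)*m: g = B*(du^2 + ds^2)/s^2, i.e. B times the
Poincare upper half-plane metric, which has constant Gaussian curvature -1.
Scaling a 2D metric by a constant c divides the Gaussian curvature by c,
so K = -1/B = -1/(5) = -0.2000 everywhere (the point (m, s) = (-5, 1) is irrelevant:
the curvature is constant).
The requested Gaussian curvature is K = -0.2000.

-0.2000


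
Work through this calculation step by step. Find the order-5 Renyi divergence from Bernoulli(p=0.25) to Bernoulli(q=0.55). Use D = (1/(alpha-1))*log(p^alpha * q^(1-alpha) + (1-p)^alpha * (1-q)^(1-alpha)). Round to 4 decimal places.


Renyi divergence of order alpha between Bernoulli distributions:
D = (1/(alpha-1))*log(p^alpha * q^(1-alpha) + (1-p)^alpha * (1-q)^(1-alpha)).
alpha = 5, p = 0.25, q = 0.55.
p^alpha * q^(1-alpha) = 0.25^5 * 0.55^-4 = 0.010672.
(1-p)^alpha * (1-q)^(1-alpha) = 0.75^5 * 0.45^-4 = 5.787037.
sum = 0.010672 + 5.787037 = 5.797709.
D = (1/4)*log(5.797709) = 0.4394

0.4394


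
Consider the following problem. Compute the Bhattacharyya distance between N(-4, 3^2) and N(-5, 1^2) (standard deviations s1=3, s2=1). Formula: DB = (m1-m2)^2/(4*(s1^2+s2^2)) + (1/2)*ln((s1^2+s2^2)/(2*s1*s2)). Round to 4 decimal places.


Bhattacharyya distance between two Gaussians:
DB = (m1-m2)^2/(4*(s1^2+s2^2)) + (1/2)*ln((s1^2+s2^2)/(2*s1*s2)).
(m1-m2)^2 = (1)^2 = 1.
s1^2+s2^2 = 9 + 1 = 10.
term1 = 1/40 = 0.025.
term2 = 0.5*ln(10/6.0) = 0.255413.
DB = 0.025 + 0.255413 = 0.2804

0.2804


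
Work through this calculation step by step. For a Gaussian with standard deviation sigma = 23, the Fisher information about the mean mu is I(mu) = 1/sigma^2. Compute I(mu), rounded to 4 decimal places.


The Fisher information for the mean of a normal distribution is I(mu) = 1/sigma^2.
sigma = 23, so sigma^2 = 529.
I(mu) = 1/529 = 0.0019

0.0019


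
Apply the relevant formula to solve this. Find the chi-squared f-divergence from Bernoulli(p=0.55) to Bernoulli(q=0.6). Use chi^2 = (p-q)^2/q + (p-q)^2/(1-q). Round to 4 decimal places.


Chi-squared divergence between Bernoulli distributions:
chi^2 = (p-q)^2/q + (p-q)^2/(1-q).
p = 0.55, q = 0.6, p-q = -0.05.
(p-q)^2 = 0.0025.
term1 = 0.0025/0.6 = 0.004167.
term2 = 0.0025/0.4 = 0.00625.
chi^2 = 0.004167 + 0.00625 = 0.0104

0.0104


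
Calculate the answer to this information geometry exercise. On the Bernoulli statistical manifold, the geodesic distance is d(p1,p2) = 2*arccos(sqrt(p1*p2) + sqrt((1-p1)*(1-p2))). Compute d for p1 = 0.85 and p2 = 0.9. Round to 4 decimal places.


Geodesic distance on Bernoulli manifold:
d(p1,p2) = 2*arccos(sqrt(p1*p2) + sqrt((1-p1)*(1-p2))).
sqrt(p1*p2) = sqrt(0.85*0.9) = 0.874643.
sqrt((1-p1)*(1-p2)) = sqrt(0.15*0.1) = 0.122474.
arg = 0.874643 + 0.122474 = 0.997117.
d = 2*arccos(0.997117) = 0.1519

0.1519


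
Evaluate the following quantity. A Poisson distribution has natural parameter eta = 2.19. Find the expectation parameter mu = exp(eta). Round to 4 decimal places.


Expectation parameter for Poisson exponential family:
mu = exp(eta).
eta = 2.19.
mu = exp(2.19) = 8.9352

8.9352


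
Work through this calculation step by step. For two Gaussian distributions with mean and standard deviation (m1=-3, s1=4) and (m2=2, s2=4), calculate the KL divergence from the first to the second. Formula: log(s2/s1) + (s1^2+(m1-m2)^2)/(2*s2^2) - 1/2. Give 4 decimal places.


KL divergence between normal distributions:
KL = log(s2/s1) + (s1^2 + (m1-m2)^2)/(2*s2^2) - 1/2.
log(4/4) = 0.0.
(4^2 + (-3-2)^2)/(2*4^2) = (16 + 25)/32 = 1.28125.
KL = 0.0 + 1.28125 - 0.5 = 0.7813

0.7813


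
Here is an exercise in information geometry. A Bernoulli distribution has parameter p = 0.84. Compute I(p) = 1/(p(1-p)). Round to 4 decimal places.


For Bernoulli(p), Fisher information is I(p) = 1/(p*(1-p)).
p = 0.84, 1-p = 0.16.
p*(1-p) = 0.1344.
I(p) = 1/0.1344 = 7.4405

7.4405


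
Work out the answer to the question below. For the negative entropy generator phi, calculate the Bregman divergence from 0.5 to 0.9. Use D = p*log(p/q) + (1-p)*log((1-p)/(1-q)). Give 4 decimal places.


Bregman divergence with negative entropy generator:
D = p*log(p/q) + (1-p)*log((1-p)/(1-q)).
p = 0.5, q = 0.9.
p*log(p/q) = 0.5*log(0.5/0.9) = -0.293893.
(1-p)*log((1-p)/(1-q)) = 0.5*log(0.5/0.1) = 0.804719.
D = -0.293893 + 0.804719 = 0.5108

0.5108


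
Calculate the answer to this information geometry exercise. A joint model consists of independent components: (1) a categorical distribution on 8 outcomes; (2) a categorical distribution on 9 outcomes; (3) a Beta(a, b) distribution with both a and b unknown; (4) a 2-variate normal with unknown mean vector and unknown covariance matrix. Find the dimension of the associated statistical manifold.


The dimension of a statistical manifold equals the number of free
(independent) real parameters of the model. For a product of independent
blocks the parameter counts add.
- categorical on 8 outcomes (probabilities sum to 1): 8-1 = 7.
- categorical on 9 outcomes (probabilities sum to 1): 9-1 = 8.
- Beta (a, b): 2.
- 2-variate normal: 2 (mean) + 2*3/2 = 3 (symmetric covariance) = 5.
Total = 7 + 8 + 2 + 5 = 22.
Dimension = 22

22


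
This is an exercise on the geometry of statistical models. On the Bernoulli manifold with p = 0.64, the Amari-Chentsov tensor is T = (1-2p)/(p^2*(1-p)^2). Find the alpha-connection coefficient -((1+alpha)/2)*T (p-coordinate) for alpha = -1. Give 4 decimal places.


Skewness (Amari-Chentsov) tensor: T = (1-2p)/(p^2*(1-p)^2).
p = 0.64, 1-2p = -0.28, p^2 = 0.4096, (1-p)^2 = 0.1296.
T = -0.28/(0.4096 * 0.1296) = -5.274643.
In the p-coordinate, Gamma^(alpha) = Gamma^(0) - (alpha/2)*T with Gamma^(0) = (1/2)*g'(p) = -T/2,
so Gamma^(alpha) = -((1+alpha)/2)*T.
alpha = -1, -(1+alpha)/2 = 0.0.
Gamma = 0.0 * -5.274643 = 0.0000

0.0000


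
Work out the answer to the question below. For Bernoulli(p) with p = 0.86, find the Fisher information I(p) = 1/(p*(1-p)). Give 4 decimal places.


For Bernoulli(p), Fisher information is I(p) = 1/(p*(1-p)).
p = 0.86, 1-p = 0.14.
p*(1-p) = 0.1204.
I(p) = 1/0.1204 = 8.3056

8.3056


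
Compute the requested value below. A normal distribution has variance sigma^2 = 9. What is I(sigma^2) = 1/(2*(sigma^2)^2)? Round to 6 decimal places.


Fisher information for variance: I(sigma^2) = 1/(2*sigma^4).
sigma^2 = 9, so sigma^4 = 81.
I = 1/(2*81) = 1/162 = 0.006173

0.006173


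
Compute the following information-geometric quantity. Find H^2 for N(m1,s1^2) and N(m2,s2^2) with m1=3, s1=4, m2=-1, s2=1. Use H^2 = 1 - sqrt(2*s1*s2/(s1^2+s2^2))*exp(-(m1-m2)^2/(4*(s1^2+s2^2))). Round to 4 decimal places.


Squared Hellinger distance for Gaussians:
H^2 = 1 - sqrt(2*s1*s2/(s1^2+s2^2)) * exp(-(m1-m2)^2/(4*(s1^2+s2^2))).
s1^2 = 16, s2^2 = 1, s1^2+s2^2 = 17.
sqrt(2*4*1/(17)) = 0.685994.
(m1-m2)^2 = (4)^2 = 16.
exp(-16/(4*17)) = exp(-0.235294) = 0.790338.
H^2 = 1 - 0.685994*0.790338 = 0.4578

0.4578


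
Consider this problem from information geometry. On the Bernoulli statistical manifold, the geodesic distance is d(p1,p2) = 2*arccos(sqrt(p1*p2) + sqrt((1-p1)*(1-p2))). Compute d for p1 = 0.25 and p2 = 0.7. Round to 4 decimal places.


Geodesic distance on Bernoulli manifold:
d(p1,p2) = 2*arccos(sqrt(p1*p2) + sqrt((1-p1)*(1-p2))).
sqrt(p1*p2) = sqrt(0.25*0.7) = 0.41833.
sqrt((1-p1)*(1-p2)) = sqrt(0.75*0.3) = 0.474342.
arg = 0.41833 + 0.474342 = 0.892672.
d = 2*arccos(0.892672) = 0.9351

0.9351


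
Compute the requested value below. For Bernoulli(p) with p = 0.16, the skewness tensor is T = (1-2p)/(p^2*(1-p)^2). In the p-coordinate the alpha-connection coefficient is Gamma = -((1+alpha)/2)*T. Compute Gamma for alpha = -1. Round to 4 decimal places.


Skewness (Amari-Chentsov) tensor: T = (1-2p)/(p^2*(1-p)^2).
p = 0.16, 1-2p = 0.68, p^2 = 0.0256, (1-p)^2 = 0.7056.
T = 0.68/(0.0256 * 0.7056) = 37.645266.
In the p-coordinate, Gamma^(alpha) = Gamma^(0) - (alpha/2)*T with Gamma^(0) = (1/2)*g'(p) = -T/2,
so Gamma^(alpha) = -((1+alpha)/2)*T.
alpha = -1, -(1+alpha)/2 = 0.0.
Gamma = 0.0 * 37.645266 = 0.0000

0.0000


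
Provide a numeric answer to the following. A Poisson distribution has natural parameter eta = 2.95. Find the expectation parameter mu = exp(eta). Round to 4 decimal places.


Expectation parameter for Poisson exponential family:
mu = exp(eta).
eta = 2.95.
mu = exp(2.95) = 19.1060

19.1060


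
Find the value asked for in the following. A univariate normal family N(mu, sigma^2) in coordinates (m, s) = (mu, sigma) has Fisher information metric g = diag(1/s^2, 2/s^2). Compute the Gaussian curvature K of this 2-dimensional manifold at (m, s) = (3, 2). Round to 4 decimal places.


The metric has the form g = (A dm^2 + B ds^2)/s^2 with A = 1, B = 2.
Substitute u = sqrt(A/B)*m: g = B*(du^2 + ds^2)/s^2, i.e. B times the
Poincare upper half-plane metric, which has constant Gaussian curvature -1.
Scaling a 2D metric by a constant c divides the Gaussian curvature by c,
so K = -1/B = -1/(2) = -0.5000 everywhere (the point (m, s) = (3, 2) is irrelevant:
the curvature is constant).
The requested Gaussian curvature is K = -0.5000.

-0.5000


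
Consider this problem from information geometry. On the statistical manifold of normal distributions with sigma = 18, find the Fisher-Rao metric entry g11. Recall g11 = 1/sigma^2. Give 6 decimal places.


For the 2-parameter normal family, the Fisher metric has:
  g11 = 1/sigma^2, g22 = 2/sigma^2.
sigma = 18, sigma^2 = 324.
g11 = 0.003086

0.003086


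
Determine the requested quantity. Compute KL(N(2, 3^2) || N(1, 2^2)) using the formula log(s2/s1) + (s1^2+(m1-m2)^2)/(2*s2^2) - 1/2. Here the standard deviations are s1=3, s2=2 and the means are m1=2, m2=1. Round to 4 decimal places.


KL divergence between normal distributions:
KL = log(s2/s1) + (s1^2 + (m1-m2)^2)/(2*s2^2) - 1/2.
log(2/3) = -0.405465.
(3^2 + (2-1)^2)/(2*2^2) = (9 + 1)/8 = 1.25.
KL = -0.405465 + 1.25 - 0.5 = 0.3445

0.3445


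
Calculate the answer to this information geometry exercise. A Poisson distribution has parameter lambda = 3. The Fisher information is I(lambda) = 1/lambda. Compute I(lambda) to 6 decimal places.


Fisher information for Poisson: I(lambda) = 1/lambda.
lambda = 3.
I(lambda) = 1/3 = 0.333333

0.333333


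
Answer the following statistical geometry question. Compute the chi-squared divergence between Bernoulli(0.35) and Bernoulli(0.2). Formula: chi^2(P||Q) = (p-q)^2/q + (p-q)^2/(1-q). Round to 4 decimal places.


Chi-squared divergence between Bernoulli distributions:
chi^2 = (p-q)^2/q + (p-q)^2/(1-q).
p = 0.35, q = 0.2, p-q = 0.15.
(p-q)^2 = 0.0225.
term1 = 0.0225/0.2 = 0.1125.
term2 = 0.0225/0.8 = 0.028125.
chi^2 = 0.1125 + 0.028125 = 0.1406

0.1406


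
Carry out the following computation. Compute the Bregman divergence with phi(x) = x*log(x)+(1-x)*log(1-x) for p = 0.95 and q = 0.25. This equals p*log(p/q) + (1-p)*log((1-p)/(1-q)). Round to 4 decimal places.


Bregman divergence with negative entropy generator:
D = p*log(p/q) + (1-p)*log((1-p)/(1-q)).
p = 0.95, q = 0.25.
p*log(p/q) = 0.95*log(0.95/0.25) = 1.268251.
(1-p)*log((1-p)/(1-q)) = 0.05*log(0.05/0.75) = -0.135403.
D = 1.268251 + -0.135403 = 1.1328

1.1328


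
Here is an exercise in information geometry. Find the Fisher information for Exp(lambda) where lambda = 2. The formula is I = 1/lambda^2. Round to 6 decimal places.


Fisher information for exponential: I(lambda) = 1/lambda^2.
lambda = 2, lambda^2 = 4.
I = 1/4 = 0.250000

0.250000


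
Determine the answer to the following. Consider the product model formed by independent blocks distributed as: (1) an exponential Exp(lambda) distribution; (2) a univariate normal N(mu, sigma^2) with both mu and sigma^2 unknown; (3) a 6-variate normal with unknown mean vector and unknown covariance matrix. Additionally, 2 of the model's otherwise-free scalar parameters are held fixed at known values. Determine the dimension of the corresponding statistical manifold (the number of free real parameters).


The dimension of a statistical manifold equals the number of free
(independent) real parameters of the model. For a product of independent
blocks the parameter counts add.
- exponential (lambda): 1.
- normal (mu, sigma^2): 2.
- 6-variate normal: 6 (mean) + 6*7/2 = 21 (symmetric covariance) = 27.
Total = 1 + 2 + 27 = 30.
2 parameter(s) fixed at known values: 30 - 2 = 28.
Dimension = 28

28


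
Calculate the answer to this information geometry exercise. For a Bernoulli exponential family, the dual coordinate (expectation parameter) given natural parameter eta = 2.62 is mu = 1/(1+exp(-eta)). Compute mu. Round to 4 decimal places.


Dual coordinate (expectation parameter) for Bernoulli:
mu = 1/(1+exp(-eta)).
eta = 2.62.
exp(-eta) = exp(-2.62) = 0.072803.
mu = 1/(1+0.072803) = 0.9321

0.9321


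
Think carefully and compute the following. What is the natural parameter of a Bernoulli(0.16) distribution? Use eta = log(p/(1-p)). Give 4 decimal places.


Natural parameter for Bernoulli: eta = log(p/(1-p)).
p = 0.16, 1-p = 0.84.
p/(1-p) = 0.190476.
eta = log(0.190476) = -1.6582

-1.6582


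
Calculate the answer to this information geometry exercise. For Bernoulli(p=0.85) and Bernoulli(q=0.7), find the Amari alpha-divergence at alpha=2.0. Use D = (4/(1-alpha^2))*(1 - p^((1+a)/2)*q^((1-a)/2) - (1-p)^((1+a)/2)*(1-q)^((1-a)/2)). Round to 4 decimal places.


Amari alpha-divergence:
D = (4/(1-alpha^2))*(1 - p^((1+a)/2)*q^((1-a)/2) - (1-p)^((1+a)/2)*(1-q)^((1-a)/2)).
alpha = 2.0, p = 0.85, q = 0.7.
e1 = (1+alpha)/2 = 1.5, e2 = (1-alpha)/2 = -0.5.
t1 = p^e1 * q^e2 = 0.85^1.5 * 0.7^-0.5 = 0.936654.
t2 = (1-p)^e1 * (1-q)^e2 = 0.15^1.5 * 0.3^-0.5 = 0.106066.
4/(1-alpha^2) = -1.333333.
D = -1.333333*(1 - 0.936654 - 0.106066) = 0.0570

0.0570


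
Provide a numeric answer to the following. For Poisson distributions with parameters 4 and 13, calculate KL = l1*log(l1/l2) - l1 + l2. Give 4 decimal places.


KL divergence for Poisson:
KL = l1*log(l1/l2) - l1 + l2.
l1 = 4, l2 = 13.
log(4/13) = -1.178655.
l1*log(l1/l2) = 4 * -1.178655 = -4.71462.
KL = -4.71462 - 4 + 13 = 4.2854

4.2854


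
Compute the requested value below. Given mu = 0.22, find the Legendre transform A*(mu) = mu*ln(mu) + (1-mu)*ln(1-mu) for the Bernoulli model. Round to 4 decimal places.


Legendre transform for Bernoulli:
A*(mu) = mu*log(mu) + (1-mu)*log(1-mu).
mu = 0.22, 1-mu = 0.78.
mu*log(mu) = 0.22*log(0.22) = -0.333108.
(1-mu)*log(1-mu) = 0.78*log(0.78) = -0.1938.
A* = -0.333108 + -0.1938 = -0.5269

-0.5269


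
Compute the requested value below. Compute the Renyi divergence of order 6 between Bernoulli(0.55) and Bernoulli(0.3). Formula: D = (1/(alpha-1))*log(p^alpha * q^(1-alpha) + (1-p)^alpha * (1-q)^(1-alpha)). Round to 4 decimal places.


Renyi divergence of order alpha between Bernoulli distributions:
D = (1/(alpha-1))*log(p^alpha * q^(1-alpha) + (1-p)^alpha * (1-q)^(1-alpha)).
alpha = 6, p = 0.55, q = 0.3.
p^alpha * q^(1-alpha) = 0.55^6 * 0.3^-5 = 11.39121.
(1-p)^alpha * (1-q)^(1-alpha) = 0.45^6 * 0.7^-5 = 0.049407.
sum = 11.39121 + 0.049407 = 11.440617.
D = (1/5)*log(11.440617) = 0.4874

0.4874


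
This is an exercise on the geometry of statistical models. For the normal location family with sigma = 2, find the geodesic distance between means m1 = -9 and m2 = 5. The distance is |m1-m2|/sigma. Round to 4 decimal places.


On the fixed-variance normal subfamily, geodesic distance = |m1-m2|/sigma.
|-9 - 5| = 14.
sigma = 2.
d = 14/2 = 7.0000

7.0000


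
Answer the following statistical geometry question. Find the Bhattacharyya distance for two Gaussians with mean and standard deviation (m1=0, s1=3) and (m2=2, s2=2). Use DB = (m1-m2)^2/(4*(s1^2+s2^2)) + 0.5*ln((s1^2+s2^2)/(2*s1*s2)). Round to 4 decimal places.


Bhattacharyya distance between two Gaussians:
DB = (m1-m2)^2/(4*(s1^2+s2^2)) + (1/2)*ln((s1^2+s2^2)/(2*s1*s2)).
(m1-m2)^2 = (-2)^2 = 4.
s1^2+s2^2 = 9 + 4 = 13.
term1 = 4/52 = 0.076923.
term2 = 0.5*ln(13/12.0) = 0.040021.
DB = 0.076923 + 0.040021 = 0.1169

0.1169


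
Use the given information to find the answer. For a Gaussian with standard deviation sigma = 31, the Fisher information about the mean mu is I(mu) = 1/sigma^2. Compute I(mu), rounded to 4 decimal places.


The Fisher information for the mean of a normal distribution is I(mu) = 1/sigma^2.
sigma = 31, so sigma^2 = 961.
I(mu) = 1/961 = 0.0010

0.0010


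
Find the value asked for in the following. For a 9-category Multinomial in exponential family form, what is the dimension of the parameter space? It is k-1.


Exponential family dimension calculation:
For Multinomial with k=9 categories, dim = k-1 = 8.

8


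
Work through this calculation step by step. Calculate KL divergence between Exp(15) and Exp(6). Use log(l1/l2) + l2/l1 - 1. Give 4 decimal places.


KL divergence for exponential family:
KL = log(l1/l2) + l2/l1 - 1.
log(15/6) = 0.916291.
6/15 = 0.4.
KL = 0.916291 + 0.4 - 1 = 0.3163

0.3163


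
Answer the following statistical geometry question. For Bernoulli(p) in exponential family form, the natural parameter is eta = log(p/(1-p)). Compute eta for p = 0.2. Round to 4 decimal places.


Natural parameter for Bernoulli: eta = log(p/(1-p)).
p = 0.2, 1-p = 0.8.
p/(1-p) = 0.25.
eta = log(0.25) = -1.3863

-1.3863


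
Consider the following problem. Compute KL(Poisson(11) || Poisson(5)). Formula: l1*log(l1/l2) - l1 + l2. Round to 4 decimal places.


KL divergence for Poisson:
KL = l1*log(l1/l2) - l1 + l2.
l1 = 11, l2 = 5.
log(11/5) = 0.788457.
l1*log(l1/l2) = 11 * 0.788457 = 8.673031.
KL = 8.673031 - 11 + 5 = 2.6730

2.6730


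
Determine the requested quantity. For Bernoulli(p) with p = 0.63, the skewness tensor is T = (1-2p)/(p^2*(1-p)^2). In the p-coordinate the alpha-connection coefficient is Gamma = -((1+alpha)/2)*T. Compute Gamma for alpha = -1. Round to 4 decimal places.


Skewness (Amari-Chentsov) tensor: T = (1-2p)/(p^2*(1-p)^2).
p = 0.63, 1-2p = -0.26, p^2 = 0.3969, (1-p)^2 = 0.1369.
T = -0.26/(0.3969 * 0.1369) = -4.785076.
In the p-coordinate, Gamma^(alpha) = Gamma^(0) - (alpha/2)*T with Gamma^(0) = (1/2)*g'(p) = -T/2,
so Gamma^(alpha) = -((1+alpha)/2)*T.
alpha = -1, -(1+alpha)/2 = 0.0.
Gamma = 0.0 * -4.785076 = 0.0000

0.0000


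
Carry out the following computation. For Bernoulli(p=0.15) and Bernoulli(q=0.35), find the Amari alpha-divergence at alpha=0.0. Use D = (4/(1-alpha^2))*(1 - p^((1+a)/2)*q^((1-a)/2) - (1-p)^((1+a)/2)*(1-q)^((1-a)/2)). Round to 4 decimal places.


Amari alpha-divergence:
D = (4/(1-alpha^2))*(1 - p^((1+a)/2)*q^((1-a)/2) - (1-p)^((1+a)/2)*(1-q)^((1-a)/2)).
alpha = 0.0, p = 0.15, q = 0.35.
e1 = (1+alpha)/2 = 0.5, e2 = (1-alpha)/2 = 0.5.
t1 = p^e1 * q^e2 = 0.15^0.5 * 0.35^0.5 = 0.229129.
t2 = (1-p)^e1 * (1-q)^e2 = 0.85^0.5 * 0.65^0.5 = 0.743303.
4/(1-alpha^2) = 4.0.
D = 4.0*(1 - 0.229129 - 0.743303) = 0.1103

0.1103


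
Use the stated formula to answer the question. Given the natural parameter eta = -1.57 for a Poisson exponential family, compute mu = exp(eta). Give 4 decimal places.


Expectation parameter for Poisson exponential family:
mu = exp(eta).
eta = -1.57.
mu = exp(-1.57) = 0.2080

0.2080


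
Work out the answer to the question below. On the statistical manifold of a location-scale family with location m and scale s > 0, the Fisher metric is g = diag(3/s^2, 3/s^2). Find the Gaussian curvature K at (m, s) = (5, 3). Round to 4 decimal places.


The metric has the form g = (A dm^2 + B ds^2)/s^2 with A = 3, B = 3.
Substitute u = sqrt(A/B)*m: g = B*(du^2 + ds^2)/s^2, i.e. B times the
Poincare upper half-plane metric, which has constant Gaussian curvature -1.
Scaling a 2D metric by a constant c divides the Gaussian curvature by c,
so K = -1/B = -1/(3) = -0.3333 everywhere (the point (m, s) = (5, 3) is irrelevant:
the curvature is constant).
The requested Gaussian curvature is K = -0.3333.

-0.3333


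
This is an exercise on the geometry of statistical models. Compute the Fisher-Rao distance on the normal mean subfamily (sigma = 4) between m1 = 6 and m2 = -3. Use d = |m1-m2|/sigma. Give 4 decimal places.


On the fixed-variance normal subfamily, geodesic distance = |m1-m2|/sigma.
|6 - -3| = 9.
sigma = 4.
d = 9/4 = 2.2500

2.2500


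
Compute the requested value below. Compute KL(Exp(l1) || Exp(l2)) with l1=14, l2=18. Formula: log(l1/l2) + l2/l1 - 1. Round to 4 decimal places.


KL divergence for exponential family:
KL = log(l1/l2) + l2/l1 - 1.
log(14/18) = -0.251314.
18/14 = 1.285714.
KL = -0.251314 + 1.285714 - 1 = 0.0344

0.0344


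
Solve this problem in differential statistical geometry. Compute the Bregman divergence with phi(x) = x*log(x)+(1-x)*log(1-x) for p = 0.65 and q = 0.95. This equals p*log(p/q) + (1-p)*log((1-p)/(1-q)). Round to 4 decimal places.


Bregman divergence with negative entropy generator:
D = p*log(p/q) + (1-p)*log((1-p)/(1-q)).
p = 0.65, q = 0.95.
p*log(p/q) = 0.65*log(0.65/0.95) = -0.246668.
(1-p)*log((1-p)/(1-q)) = 0.35*log(0.35/0.05) = 0.681069.
D = -0.246668 + 0.681069 = 0.4344

0.4344


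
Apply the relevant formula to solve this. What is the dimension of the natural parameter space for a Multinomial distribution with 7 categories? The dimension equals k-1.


Exponential family dimension calculation:
For Multinomial with k=7 categories, dim = k-1 = 6.

6


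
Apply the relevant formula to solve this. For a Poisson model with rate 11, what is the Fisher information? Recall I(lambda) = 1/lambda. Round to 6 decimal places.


Fisher information for Poisson: I(lambda) = 1/lambda.
lambda = 11.
I(lambda) = 1/11 = 0.090909

0.090909


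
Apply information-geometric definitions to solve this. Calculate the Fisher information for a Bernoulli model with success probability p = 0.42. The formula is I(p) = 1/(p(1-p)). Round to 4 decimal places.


For Bernoulli(p), Fisher information is I(p) = 1/(p*(1-p)).
p = 0.42, 1-p = 0.58.
p*(1-p) = 0.2436.
I(p) = 1/0.2436 = 4.1051

4.1051


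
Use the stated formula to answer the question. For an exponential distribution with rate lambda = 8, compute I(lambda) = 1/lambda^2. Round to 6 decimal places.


Fisher information for exponential: I(lambda) = 1/lambda^2.
lambda = 8, lambda^2 = 64.
I = 1/64 = 0.015625

0.015625


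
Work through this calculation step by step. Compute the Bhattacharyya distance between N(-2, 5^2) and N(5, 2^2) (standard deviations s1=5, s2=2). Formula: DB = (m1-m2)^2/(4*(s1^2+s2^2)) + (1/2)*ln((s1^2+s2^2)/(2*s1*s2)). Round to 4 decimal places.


Bhattacharyya distance between two Gaussians:
DB = (m1-m2)^2/(4*(s1^2+s2^2)) + (1/2)*ln((s1^2+s2^2)/(2*s1*s2)).
(m1-m2)^2 = (-7)^2 = 49.
s1^2+s2^2 = 25 + 4 = 29.
term1 = 49/116 = 0.422414.
term2 = 0.5*ln(29/20.0) = 0.185782.
DB = 0.422414 + 0.185782 = 0.6082

0.6082


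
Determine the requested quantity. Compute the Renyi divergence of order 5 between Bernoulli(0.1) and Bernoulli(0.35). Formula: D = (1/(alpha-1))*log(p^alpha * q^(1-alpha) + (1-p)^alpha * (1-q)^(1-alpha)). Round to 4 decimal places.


Renyi divergence of order alpha between Bernoulli distributions:
D = (1/(alpha-1))*log(p^alpha * q^(1-alpha) + (1-p)^alpha * (1-q)^(1-alpha)).
alpha = 5, p = 0.1, q = 0.35.
p^alpha * q^(1-alpha) = 0.1^5 * 0.35^-4 = 0.000666.
(1-p)^alpha * (1-q)^(1-alpha) = 0.9^5 * 0.65^-4 = 3.307951.
sum = 0.000666 + 3.307951 = 3.308618.
D = (1/4)*log(3.308618) = 0.2991

0.2991


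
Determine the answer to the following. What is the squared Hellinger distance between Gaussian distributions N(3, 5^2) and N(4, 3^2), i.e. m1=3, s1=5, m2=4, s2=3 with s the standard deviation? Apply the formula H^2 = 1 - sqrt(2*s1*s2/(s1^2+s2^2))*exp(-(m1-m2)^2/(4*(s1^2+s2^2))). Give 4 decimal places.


Squared Hellinger distance for Gaussians:
H^2 = 1 - sqrt(2*s1*s2/(s1^2+s2^2)) * exp(-(m1-m2)^2/(4*(s1^2+s2^2))).
s1^2 = 25, s2^2 = 9, s1^2+s2^2 = 34.
sqrt(2*5*3/(34)) = 0.939336.
(m1-m2)^2 = (-1)^2 = 1.
exp(-1/(4*34)) = exp(-0.007353) = 0.992674.
H^2 = 1 - 0.939336*0.992674 = 0.0675

0.0675


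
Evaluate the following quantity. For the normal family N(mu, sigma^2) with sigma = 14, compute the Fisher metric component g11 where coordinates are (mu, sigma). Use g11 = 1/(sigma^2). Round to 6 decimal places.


For the 2-parameter normal family, the Fisher metric has:
  g11 = 1/sigma^2, g22 = 2/sigma^2.
sigma = 14, sigma^2 = 196.
g11 = 0.005102

0.005102


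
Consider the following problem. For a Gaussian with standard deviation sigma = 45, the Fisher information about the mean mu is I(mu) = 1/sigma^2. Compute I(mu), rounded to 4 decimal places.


The Fisher information for the mean of a normal distribution is I(mu) = 1/sigma^2.
sigma = 45, so sigma^2 = 2025.
I(mu) = 1/2025 = 0.0005

0.0005


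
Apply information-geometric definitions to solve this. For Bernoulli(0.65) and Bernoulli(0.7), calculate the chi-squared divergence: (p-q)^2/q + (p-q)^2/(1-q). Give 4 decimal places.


Chi-squared divergence between Bernoulli distributions:
chi^2 = (p-q)^2/q + (p-q)^2/(1-q).
p = 0.65, q = 0.7, p-q = -0.05.
(p-q)^2 = 0.0025.
term1 = 0.0025/0.7 = 0.003571.
term2 = 0.0025/0.3 = 0.008333.
chi^2 = 0.003571 + 0.008333 = 0.0119

0.0119


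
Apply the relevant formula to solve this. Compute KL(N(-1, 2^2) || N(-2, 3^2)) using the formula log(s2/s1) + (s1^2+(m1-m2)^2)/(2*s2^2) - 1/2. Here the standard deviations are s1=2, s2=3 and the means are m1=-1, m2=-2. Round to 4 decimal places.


KL divergence between normal distributions:
KL = log(s2/s1) + (s1^2 + (m1-m2)^2)/(2*s2^2) - 1/2.
log(3/2) = 0.405465.
(2^2 + (-1--2)^2)/(2*3^2) = (4 + 1)/18 = 0.277778.
KL = 0.405465 + 0.277778 - 0.5 = 0.1832

0.1832


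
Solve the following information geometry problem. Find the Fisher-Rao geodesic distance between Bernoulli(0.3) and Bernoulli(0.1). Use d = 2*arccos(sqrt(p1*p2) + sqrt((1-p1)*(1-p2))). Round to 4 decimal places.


Geodesic distance on Bernoulli manifold:
d(p1,p2) = 2*arccos(sqrt(p1*p2) + sqrt((1-p1)*(1-p2))).
sqrt(p1*p2) = sqrt(0.3*0.1) = 0.173205.
sqrt((1-p1)*(1-p2)) = sqrt(0.7*0.9) = 0.793725.
arg = 0.173205 + 0.793725 = 0.96693.
d = 2*arccos(0.96693) = 0.5158

0.5158


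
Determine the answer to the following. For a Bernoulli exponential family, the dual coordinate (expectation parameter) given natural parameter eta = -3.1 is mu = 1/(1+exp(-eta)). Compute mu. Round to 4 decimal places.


Dual coordinate (expectation parameter) for Bernoulli:
mu = 1/(1+exp(-eta)).
eta = -3.1.
exp(-eta) = exp(3.1) = 22.197951.
mu = 1/(1+22.197951) = 0.0431

0.0431


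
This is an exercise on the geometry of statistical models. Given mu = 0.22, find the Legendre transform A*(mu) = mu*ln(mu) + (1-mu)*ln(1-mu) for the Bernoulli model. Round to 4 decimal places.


Legendre transform for Bernoulli:
A*(mu) = mu*log(mu) + (1-mu)*log(1-mu).
mu = 0.22, 1-mu = 0.78.
mu*log(mu) = 0.22*log(0.22) = -0.333108.
(1-mu)*log(1-mu) = 0.78*log(0.78) = -0.1938.
A* = -0.333108 + -0.1938 = -0.5269

-0.5269


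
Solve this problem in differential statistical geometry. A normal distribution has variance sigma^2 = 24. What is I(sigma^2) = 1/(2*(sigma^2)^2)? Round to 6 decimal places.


Fisher information for variance: I(sigma^2) = 1/(2*sigma^4).
sigma^2 = 24, so sigma^4 = 576.
I = 1/(2*576) = 1/1152 = 0.000868

0.000868


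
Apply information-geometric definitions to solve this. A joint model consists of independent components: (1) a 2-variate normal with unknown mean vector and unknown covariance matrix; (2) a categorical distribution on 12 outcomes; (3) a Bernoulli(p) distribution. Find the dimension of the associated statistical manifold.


The dimension of a statistical manifold equals the number of free
(independent) real parameters of the model. For a product of independent
blocks the parameter counts add.
- 2-variate normal: 2 (mean) + 2*3/2 = 3 (symmetric covariance) = 5.
- categorical on 12 outcomes (probabilities sum to 1): 12-1 = 11.
- Bernoulli (p): 1.
Total = 5 + 11 + 1 = 17.
Dimension = 17

17


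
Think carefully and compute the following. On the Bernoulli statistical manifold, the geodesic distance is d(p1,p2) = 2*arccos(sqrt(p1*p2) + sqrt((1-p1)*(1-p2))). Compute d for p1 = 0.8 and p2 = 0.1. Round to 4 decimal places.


Geodesic distance on Bernoulli manifold:
d(p1,p2) = 2*arccos(sqrt(p1*p2) + sqrt((1-p1)*(1-p2))).
sqrt(p1*p2) = sqrt(0.8*0.1) = 0.282843.
sqrt((1-p1)*(1-p2)) = sqrt(0.2*0.9) = 0.424264.
arg = 0.282843 + 0.424264 = 0.707107.
d = 2*arccos(0.707107) = 1.5708

1.5708


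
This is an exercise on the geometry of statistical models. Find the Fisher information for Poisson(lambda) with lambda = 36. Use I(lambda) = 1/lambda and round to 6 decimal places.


Fisher information for Poisson: I(lambda) = 1/lambda.
lambda = 36.
I(lambda) = 1/36 = 0.027778

0.027778


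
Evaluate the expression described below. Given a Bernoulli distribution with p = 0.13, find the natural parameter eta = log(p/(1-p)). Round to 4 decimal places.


Natural parameter for Bernoulli: eta = log(p/(1-p)).
p = 0.13, 1-p = 0.87.
p/(1-p) = 0.149425.
eta = log(0.149425) = -1.9010

-1.9010


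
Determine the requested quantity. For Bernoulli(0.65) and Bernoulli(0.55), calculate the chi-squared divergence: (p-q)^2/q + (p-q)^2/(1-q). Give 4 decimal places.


Chi-squared divergence between Bernoulli distributions:
chi^2 = (p-q)^2/q + (p-q)^2/(1-q).
p = 0.65, q = 0.55, p-q = 0.1.
(p-q)^2 = 0.01.
term1 = 0.01/0.55 = 0.018182.
term2 = 0.01/0.45 = 0.022222.
chi^2 = 0.018182 + 0.022222 = 0.0404

0.0404


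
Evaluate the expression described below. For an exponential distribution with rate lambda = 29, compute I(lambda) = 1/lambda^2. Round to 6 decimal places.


Fisher information for exponential: I(lambda) = 1/lambda^2.
lambda = 29, lambda^2 = 841.
I = 1/841 = 0.001189

0.001189


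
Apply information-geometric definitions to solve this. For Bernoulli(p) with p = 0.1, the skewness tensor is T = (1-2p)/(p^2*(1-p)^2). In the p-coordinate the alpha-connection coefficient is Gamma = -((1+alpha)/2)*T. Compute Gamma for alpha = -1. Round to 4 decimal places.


Skewness (Amari-Chentsov) tensor: T = (1-2p)/(p^2*(1-p)^2).
p = 0.1, 1-2p = 0.8, p^2 = 0.01, (1-p)^2 = 0.81.
T = 0.8/(0.01 * 0.81) = 98.765432.
In the p-coordinate, Gamma^(alpha) = Gamma^(0) - (alpha/2)*T with Gamma^(0) = (1/2)*g'(p) = -T/2,
so Gamma^(alpha) = -((1+alpha)/2)*T.
alpha = -1, -(1+alpha)/2 = 0.0.
Gamma = 0.0 * 98.765432 = 0.0000

0.0000


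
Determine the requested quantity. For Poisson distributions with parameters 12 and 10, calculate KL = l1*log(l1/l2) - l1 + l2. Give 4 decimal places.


KL divergence for Poisson:
KL = l1*log(l1/l2) - l1 + l2.
l1 = 12, l2 = 10.
log(12/10) = 0.182322.
l1*log(l1/l2) = 12 * 0.182322 = 2.187859.
KL = 2.187859 - 12 + 10 = 0.1879

0.1879


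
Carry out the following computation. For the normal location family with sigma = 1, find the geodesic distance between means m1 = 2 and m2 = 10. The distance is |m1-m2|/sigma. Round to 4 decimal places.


On the fixed-variance normal subfamily, geodesic distance = |m1-m2|/sigma.
|2 - 10| = 8.
sigma = 1.
d = 8/1 = 8.0000

8.0000


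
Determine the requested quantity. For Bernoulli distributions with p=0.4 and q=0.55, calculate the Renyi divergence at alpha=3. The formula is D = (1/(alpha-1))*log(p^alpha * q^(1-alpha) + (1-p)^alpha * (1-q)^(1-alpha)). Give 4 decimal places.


Renyi divergence of order alpha between Bernoulli distributions:
D = (1/(alpha-1))*log(p^alpha * q^(1-alpha) + (1-p)^alpha * (1-q)^(1-alpha)).
alpha = 3, p = 0.4, q = 0.55.
p^alpha * q^(1-alpha) = 0.4^3 * 0.55^-2 = 0.21157.
(1-p)^alpha * (1-q)^(1-alpha) = 0.6^3 * 0.45^-2 = 1.066667.
sum = 0.21157 + 1.066667 = 1.278237.
D = (1/2)*log(1.278237) = 0.1227

0.1227


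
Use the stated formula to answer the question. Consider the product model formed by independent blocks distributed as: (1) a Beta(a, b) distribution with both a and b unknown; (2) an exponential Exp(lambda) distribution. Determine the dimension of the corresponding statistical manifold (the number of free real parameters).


The dimension of a statistical manifold equals the number of free
(independent) real parameters of the model. For a product of independent
blocks the parameter counts add.
- Beta (a, b): 2.
- exponential (lambda): 1.
Total = 2 + 1 = 3.
Dimension = 3

3


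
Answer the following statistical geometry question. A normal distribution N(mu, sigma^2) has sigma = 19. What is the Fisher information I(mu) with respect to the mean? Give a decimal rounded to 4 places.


The Fisher information for the mean of a normal distribution is I(mu) = 1/sigma^2.
sigma = 19, so sigma^2 = 361.
I(mu) = 1/361 = 0.0028

0.0028


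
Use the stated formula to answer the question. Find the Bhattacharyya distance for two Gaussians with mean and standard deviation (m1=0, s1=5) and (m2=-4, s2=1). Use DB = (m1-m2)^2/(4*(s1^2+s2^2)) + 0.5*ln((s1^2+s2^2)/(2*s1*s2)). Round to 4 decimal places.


Bhattacharyya distance between two Gaussians:
DB = (m1-m2)^2/(4*(s1^2+s2^2)) + (1/2)*ln((s1^2+s2^2)/(2*s1*s2)).
(m1-m2)^2 = (4)^2 = 16.
s1^2+s2^2 = 25 + 1 = 26.
term1 = 16/104 = 0.153846.
term2 = 0.5*ln(26/10.0) = 0.477756.
DB = 0.153846 + 0.477756 = 0.6316

0.6316


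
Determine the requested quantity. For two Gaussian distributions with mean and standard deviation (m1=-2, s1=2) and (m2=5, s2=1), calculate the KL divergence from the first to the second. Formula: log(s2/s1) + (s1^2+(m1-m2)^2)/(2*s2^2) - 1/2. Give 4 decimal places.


KL divergence between normal distributions:
KL = log(s2/s1) + (s1^2 + (m1-m2)^2)/(2*s2^2) - 1/2.
log(1/2) = -0.693147.
(2^2 + (-2-5)^2)/(2*1^2) = (4 + 49)/2 = 26.5.
KL = -0.693147 + 26.5 - 0.5 = 25.3069

25.3069


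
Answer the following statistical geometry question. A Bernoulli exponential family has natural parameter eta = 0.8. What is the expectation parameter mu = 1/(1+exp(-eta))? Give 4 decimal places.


Dual coordinate (expectation parameter) for Bernoulli:
mu = 1/(1+exp(-eta)).
eta = 0.8.
exp(-eta) = exp(-0.8) = 0.449329.
mu = 1/(1+0.449329) = 0.6900

0.6900


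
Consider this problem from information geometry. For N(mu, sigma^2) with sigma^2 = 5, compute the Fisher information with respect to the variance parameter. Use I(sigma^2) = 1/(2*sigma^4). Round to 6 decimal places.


Fisher information for variance: I(sigma^2) = 1/(2*sigma^4).
sigma^2 = 5, so sigma^4 = 25.
I = 1/(2*25) = 1/50 = 0.020000

0.020000


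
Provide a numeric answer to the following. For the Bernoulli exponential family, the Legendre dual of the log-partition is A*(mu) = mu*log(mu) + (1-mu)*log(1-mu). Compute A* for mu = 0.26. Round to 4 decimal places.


Legendre transform for Bernoulli:
A*(mu) = mu*log(mu) + (1-mu)*log(1-mu).
mu = 0.26, 1-mu = 0.74.
mu*log(mu) = 0.26*log(0.26) = -0.350239.
(1-mu)*log(1-mu) = 0.74*log(0.74) = -0.222818.
A* = -0.350239 + -0.222818 = -0.5731

-0.5731


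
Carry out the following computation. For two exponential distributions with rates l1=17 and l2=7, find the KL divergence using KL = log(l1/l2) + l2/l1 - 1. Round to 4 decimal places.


KL divergence for exponential family:
KL = log(l1/l2) + l2/l1 - 1.
log(17/7) = 0.887303.
7/17 = 0.411765.
KL = 0.887303 + 0.411765 - 1 = 0.2991

0.2991


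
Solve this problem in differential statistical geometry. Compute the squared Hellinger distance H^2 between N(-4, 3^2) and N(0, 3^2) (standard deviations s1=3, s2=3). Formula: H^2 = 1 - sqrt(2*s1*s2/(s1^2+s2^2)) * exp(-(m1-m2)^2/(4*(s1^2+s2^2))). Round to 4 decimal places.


Squared Hellinger distance for Gaussians:
H^2 = 1 - sqrt(2*s1*s2/(s1^2+s2^2)) * exp(-(m1-m2)^2/(4*(s1^2+s2^2))).
s1^2 = 9, s2^2 = 9, s1^2+s2^2 = 18.
sqrt(2*3*3/(18)) = 1.0.
(m1-m2)^2 = (-4)^2 = 16.
exp(-16/(4*18)) = exp(-0.222222) = 0.800737.
H^2 = 1 - 1.0*0.800737 = 0.1993

0.1993


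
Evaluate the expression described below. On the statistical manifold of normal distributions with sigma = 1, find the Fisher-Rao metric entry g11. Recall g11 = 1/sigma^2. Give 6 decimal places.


For the 2-parameter normal family, the Fisher metric has:
  g11 = 1/sigma^2, g22 = 2/sigma^2.
sigma = 1, sigma^2 = 1.
g11 = 1.000000

1.000000


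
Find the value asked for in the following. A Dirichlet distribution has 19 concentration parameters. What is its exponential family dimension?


Exponential family dimension calculation:
Dirichlet with 19 components has 19 natural parameters.

19


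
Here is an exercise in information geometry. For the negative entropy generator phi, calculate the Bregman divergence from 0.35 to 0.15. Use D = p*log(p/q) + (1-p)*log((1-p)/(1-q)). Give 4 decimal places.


Bregman divergence with negative entropy generator:
D = p*log(p/q) + (1-p)*log((1-p)/(1-q)).
p = 0.35, q = 0.15.
p*log(p/q) = 0.35*log(0.35/0.15) = 0.296554.
(1-p)*log((1-p)/(1-q)) = 0.65*log(0.65/0.85) = -0.174372.
D = 0.296554 + -0.174372 = 0.1222

0.1222


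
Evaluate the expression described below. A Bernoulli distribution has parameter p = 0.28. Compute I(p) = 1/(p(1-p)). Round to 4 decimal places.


For Bernoulli(p), Fisher information is I(p) = 1/(p*(1-p)).
p = 0.28, 1-p = 0.72.
p*(1-p) = 0.2016.
I(p) = 1/0.2016 = 4.9603

4.9603


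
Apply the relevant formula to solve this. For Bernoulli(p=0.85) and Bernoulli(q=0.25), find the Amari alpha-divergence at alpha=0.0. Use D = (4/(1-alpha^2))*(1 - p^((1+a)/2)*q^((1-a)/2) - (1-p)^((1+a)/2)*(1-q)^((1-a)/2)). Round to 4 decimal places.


Amari alpha-divergence:
D = (4/(1-alpha^2))*(1 - p^((1+a)/2)*q^((1-a)/2) - (1-p)^((1+a)/2)*(1-q)^((1-a)/2)).
alpha = 0.0, p = 0.85, q = 0.25.
e1 = (1+alpha)/2 = 0.5, e2 = (1-alpha)/2 = 0.5.
t1 = p^e1 * q^e2 = 0.85^0.5 * 0.25^0.5 = 0.460977.
t2 = (1-p)^e1 * (1-q)^e2 = 0.15^0.5 * 0.75^0.5 = 0.33541.
4/(1-alpha^2) = 4.0.
D = 4.0*(1 - 0.460977 - 0.33541) = 0.8145

0.8145
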